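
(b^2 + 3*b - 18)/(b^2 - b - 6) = (b + 6)/(b + 2)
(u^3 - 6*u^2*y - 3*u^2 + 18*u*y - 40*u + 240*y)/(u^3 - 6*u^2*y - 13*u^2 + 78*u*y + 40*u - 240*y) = (u + 5)/(u - 5)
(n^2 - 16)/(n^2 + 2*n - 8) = (n - 4)/(n - 2)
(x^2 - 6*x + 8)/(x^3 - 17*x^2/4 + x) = 4*(x - 2)/(x*(4*x - 1))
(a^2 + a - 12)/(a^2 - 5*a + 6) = (a + 4)/(a - 2)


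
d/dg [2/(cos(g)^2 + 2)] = 8*sin(2*g)/(cos(2*g) + 5)^2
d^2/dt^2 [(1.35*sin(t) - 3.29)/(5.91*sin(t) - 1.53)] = (102.706344*sin(t)^2 + 26.588952*sin(t) - 205.412688)/(206.425071*sin(t)^3 - 160.319979*sin(t)^2 + 41.504157*sin(t) - 3.581577)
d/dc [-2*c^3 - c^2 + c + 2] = -6*c^2 - 2*c + 1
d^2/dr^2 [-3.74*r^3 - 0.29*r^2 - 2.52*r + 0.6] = -22.44*r - 0.58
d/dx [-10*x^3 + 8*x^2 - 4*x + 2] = -30*x^2 + 16*x - 4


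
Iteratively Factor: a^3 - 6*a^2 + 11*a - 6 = (a - 3)*(a^2 - 3*a + 2) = (a - 3)*(a - 1)*(a - 2)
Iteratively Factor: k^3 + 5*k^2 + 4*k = (k + 1)*(k^2 + 4*k) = k*(k + 1)*(k + 4)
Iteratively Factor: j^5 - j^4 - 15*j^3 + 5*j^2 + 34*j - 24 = (j + 2)*(j^4 - 3*j^3 - 9*j^2 + 23*j - 12) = (j - 1)*(j + 2)*(j^3 - 2*j^2 - 11*j + 12) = (j - 4)*(j - 1)*(j + 2)*(j^2 + 2*j - 3) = (j - 4)*(j - 1)^2*(j + 2)*(j + 3)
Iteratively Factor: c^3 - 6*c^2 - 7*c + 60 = (c - 5)*(c^2 - c - 12) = (c - 5)*(c - 4)*(c + 3)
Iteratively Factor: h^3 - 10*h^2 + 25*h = (h - 5)*(h^2 - 5*h) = h*(h - 5)*(h - 5)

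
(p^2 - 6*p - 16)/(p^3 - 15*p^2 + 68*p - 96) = (p + 2)/(p^2 - 7*p + 12)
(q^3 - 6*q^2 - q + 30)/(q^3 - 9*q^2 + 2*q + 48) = (q - 5)/(q - 8)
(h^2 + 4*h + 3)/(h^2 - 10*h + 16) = (h^2 + 4*h + 3)/(h^2 - 10*h + 16)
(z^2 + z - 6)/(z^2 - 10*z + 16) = (z + 3)/(z - 8)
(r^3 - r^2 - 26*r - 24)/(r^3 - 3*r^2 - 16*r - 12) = (r + 4)/(r + 2)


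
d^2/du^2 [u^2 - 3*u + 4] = 2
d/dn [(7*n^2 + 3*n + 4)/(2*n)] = 7/2 - 2/n^2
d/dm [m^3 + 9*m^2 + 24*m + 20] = 3*m^2 + 18*m + 24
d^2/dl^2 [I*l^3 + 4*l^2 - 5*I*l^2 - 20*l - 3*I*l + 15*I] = 6*I*l + 8 - 10*I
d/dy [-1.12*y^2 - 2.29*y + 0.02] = -2.24*y - 2.29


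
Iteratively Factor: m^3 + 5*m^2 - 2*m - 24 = (m + 4)*(m^2 + m - 6) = (m - 2)*(m + 4)*(m + 3)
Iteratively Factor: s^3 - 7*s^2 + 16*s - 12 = (s - 2)*(s^2 - 5*s + 6) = (s - 3)*(s - 2)*(s - 2)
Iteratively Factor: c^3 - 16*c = (c + 4)*(c^2 - 4*c) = c*(c + 4)*(c - 4)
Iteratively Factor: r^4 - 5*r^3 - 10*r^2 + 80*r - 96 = (r - 4)*(r^3 - r^2 - 14*r + 24) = (r - 4)*(r + 4)*(r^2 - 5*r + 6) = (r - 4)*(r - 2)*(r + 4)*(r - 3)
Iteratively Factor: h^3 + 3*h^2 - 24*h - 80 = (h - 5)*(h^2 + 8*h + 16) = (h - 5)*(h + 4)*(h + 4)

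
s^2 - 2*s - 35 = (s - 7)*(s + 5)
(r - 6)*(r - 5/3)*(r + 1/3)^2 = r^4 - 7*r^3 + 5*r^2 + 157*r/27 + 10/9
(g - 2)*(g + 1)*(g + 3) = g^3 + 2*g^2 - 5*g - 6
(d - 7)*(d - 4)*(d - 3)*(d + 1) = d^4 - 13*d^3 + 47*d^2 - 23*d - 84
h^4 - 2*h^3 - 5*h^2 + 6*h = h*(h - 3)*(h - 1)*(h + 2)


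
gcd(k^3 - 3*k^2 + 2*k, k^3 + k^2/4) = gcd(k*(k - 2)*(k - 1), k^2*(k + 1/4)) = k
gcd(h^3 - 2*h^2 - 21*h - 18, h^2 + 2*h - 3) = h + 3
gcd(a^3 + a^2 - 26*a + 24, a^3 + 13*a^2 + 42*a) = a + 6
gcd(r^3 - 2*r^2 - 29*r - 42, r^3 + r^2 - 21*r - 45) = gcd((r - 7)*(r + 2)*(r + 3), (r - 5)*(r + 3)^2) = r + 3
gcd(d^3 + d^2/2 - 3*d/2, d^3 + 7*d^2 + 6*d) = d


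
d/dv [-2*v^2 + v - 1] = 1 - 4*v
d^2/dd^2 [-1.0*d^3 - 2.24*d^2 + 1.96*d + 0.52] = -6.0*d - 4.48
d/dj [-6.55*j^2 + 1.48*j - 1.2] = 1.48 - 13.1*j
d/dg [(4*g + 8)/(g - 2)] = -16/(g - 2)^2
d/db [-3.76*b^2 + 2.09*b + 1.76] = 2.09 - 7.52*b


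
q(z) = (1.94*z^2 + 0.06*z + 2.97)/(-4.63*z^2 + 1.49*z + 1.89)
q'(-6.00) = -0.00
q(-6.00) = -0.42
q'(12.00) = 0.00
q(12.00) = -0.44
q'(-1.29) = -0.73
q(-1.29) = -0.79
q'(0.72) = 70.81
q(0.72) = 7.14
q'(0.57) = 10.87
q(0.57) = 2.94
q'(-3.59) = -0.02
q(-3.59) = -0.44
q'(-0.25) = -8.50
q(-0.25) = 2.50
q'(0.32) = 2.00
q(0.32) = 1.68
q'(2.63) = 0.16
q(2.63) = -0.63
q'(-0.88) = -3.60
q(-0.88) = -1.47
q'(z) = (3.88*z + 0.06)/(-4.63*z^2 + 1.49*z + 1.89) + (9.26*z - 1.49)*(1.94*z^2 + 0.06*z + 2.97)/(-4.63*z^2 + 1.49*z + 1.89)^2 = (3.1684*z^2 + 34.8354*z - 4.3119)/(21.4369*z^4 - 13.7974*z^3 - 15.2813*z^2 + 5.6322*z + 3.5721)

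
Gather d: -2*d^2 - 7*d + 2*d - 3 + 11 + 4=-2*d^2 - 5*d + 12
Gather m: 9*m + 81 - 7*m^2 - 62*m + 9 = -7*m^2 - 53*m + 90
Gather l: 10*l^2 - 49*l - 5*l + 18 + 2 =10*l^2 - 54*l + 20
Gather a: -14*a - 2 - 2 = -14*a - 4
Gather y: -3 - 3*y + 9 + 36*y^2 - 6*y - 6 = 36*y^2 - 9*y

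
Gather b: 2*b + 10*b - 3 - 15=12*b - 18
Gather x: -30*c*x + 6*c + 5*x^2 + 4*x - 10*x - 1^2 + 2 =6*c + 5*x^2 + x*(-30*c - 6) + 1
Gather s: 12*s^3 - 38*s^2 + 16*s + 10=12*s^3 - 38*s^2 + 16*s + 10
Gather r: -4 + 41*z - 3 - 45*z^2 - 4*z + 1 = -45*z^2 + 37*z - 6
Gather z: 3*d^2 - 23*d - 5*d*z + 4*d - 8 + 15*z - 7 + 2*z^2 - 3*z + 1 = 3*d^2 - 19*d + 2*z^2 + z*(12 - 5*d) - 14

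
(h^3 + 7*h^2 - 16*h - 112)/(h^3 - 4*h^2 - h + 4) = (h^2 + 11*h + 28)/(h^2 - 1)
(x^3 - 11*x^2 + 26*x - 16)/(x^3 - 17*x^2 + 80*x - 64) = (x - 2)/(x - 8)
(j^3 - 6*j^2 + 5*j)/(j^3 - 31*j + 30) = j/(j + 6)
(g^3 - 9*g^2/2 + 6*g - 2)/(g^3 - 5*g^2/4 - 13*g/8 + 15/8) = 4*(2*g^3 - 9*g^2 + 12*g - 4)/(8*g^3 - 10*g^2 - 13*g + 15)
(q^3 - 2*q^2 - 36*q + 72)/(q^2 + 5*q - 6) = (q^2 - 8*q + 12)/(q - 1)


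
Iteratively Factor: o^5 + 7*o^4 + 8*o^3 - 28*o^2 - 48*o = (o - 2)*(o^4 + 9*o^3 + 26*o^2 + 24*o) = (o - 2)*(o + 3)*(o^3 + 6*o^2 + 8*o) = (o - 2)*(o + 2)*(o + 3)*(o^2 + 4*o) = o*(o - 2)*(o + 2)*(o + 3)*(o + 4)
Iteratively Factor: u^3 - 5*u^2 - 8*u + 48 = (u - 4)*(u^2 - u - 12) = (u - 4)^2*(u + 3)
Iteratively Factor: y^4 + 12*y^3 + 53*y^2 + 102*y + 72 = (y + 2)*(y^3 + 10*y^2 + 33*y + 36) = (y + 2)*(y + 3)*(y^2 + 7*y + 12) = (y + 2)*(y + 3)*(y + 4)*(y + 3)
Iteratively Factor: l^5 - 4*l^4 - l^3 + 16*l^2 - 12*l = (l - 3)*(l^4 - l^3 - 4*l^2 + 4*l) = (l - 3)*(l + 2)*(l^3 - 3*l^2 + 2*l) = (l - 3)*(l - 1)*(l + 2)*(l^2 - 2*l) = l*(l - 3)*(l - 1)*(l + 2)*(l - 2)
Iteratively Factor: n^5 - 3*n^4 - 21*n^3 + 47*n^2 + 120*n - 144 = (n - 4)*(n^4 + n^3 - 17*n^2 - 21*n + 36) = (n - 4)*(n + 3)*(n^3 - 2*n^2 - 11*n + 12) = (n - 4)*(n + 3)^2*(n^2 - 5*n + 4) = (n - 4)*(n - 1)*(n + 3)^2*(n - 4)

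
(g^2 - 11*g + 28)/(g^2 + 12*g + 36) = (g^2 - 11*g + 28)/(g^2 + 12*g + 36)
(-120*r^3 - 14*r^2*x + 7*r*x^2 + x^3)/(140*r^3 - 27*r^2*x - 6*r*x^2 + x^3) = (6*r + x)/(-7*r + x)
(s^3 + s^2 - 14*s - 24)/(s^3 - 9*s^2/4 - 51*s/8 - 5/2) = 8*(s^2 + 5*s + 6)/(8*s^2 + 14*s + 5)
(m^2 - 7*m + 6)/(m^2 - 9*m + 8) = (m - 6)/(m - 8)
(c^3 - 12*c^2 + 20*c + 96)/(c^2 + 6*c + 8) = (c^2 - 14*c + 48)/(c + 4)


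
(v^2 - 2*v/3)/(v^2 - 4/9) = 3*v/(3*v + 2)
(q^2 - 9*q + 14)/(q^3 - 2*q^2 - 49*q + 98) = 1/(q + 7)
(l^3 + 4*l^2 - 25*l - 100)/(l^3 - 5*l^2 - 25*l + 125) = (l + 4)/(l - 5)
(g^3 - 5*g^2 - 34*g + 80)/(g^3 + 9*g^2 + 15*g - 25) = (g^2 - 10*g + 16)/(g^2 + 4*g - 5)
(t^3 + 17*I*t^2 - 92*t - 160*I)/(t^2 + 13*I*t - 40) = t + 4*I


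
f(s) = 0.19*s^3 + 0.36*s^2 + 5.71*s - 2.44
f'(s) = 0.57*s^2 + 0.72*s + 5.71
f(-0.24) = -3.79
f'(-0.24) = 5.57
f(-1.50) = -10.84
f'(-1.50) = 5.91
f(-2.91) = -20.69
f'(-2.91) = 8.44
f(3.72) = 33.56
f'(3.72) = 16.28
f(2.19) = 13.79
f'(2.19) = 10.02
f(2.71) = 19.46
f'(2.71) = 11.85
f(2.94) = 22.29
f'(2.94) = 12.75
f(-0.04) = -2.67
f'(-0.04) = 5.68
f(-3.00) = -21.46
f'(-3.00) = 8.68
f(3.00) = 23.06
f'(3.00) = 13.00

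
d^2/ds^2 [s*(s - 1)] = 2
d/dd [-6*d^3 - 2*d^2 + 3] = 2*d*(-9*d - 2)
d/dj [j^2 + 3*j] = 2*j + 3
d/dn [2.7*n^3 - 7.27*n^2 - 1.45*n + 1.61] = 8.1*n^2 - 14.54*n - 1.45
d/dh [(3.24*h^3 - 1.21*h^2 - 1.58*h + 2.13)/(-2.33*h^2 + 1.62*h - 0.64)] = (-7.5492*h^4 + 10.4976*h^3 - 11.8624*h^2 + 11.4746*h - 2.4394)/(5.4289*h^4 - 7.5492*h^3 + 5.6068*h^2 - 2.0736*h + 0.4096)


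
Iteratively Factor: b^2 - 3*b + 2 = (b - 1)*(b - 2)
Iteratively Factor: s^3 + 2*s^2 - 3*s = (s)*(s^2 + 2*s - 3) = s*(s - 1)*(s + 3)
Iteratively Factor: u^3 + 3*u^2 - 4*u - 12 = (u + 2)*(u^2 + u - 6) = (u - 2)*(u + 2)*(u + 3)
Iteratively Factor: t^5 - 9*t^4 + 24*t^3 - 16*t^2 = (t)*(t^4 - 9*t^3 + 24*t^2 - 16*t) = t*(t - 1)*(t^3 - 8*t^2 + 16*t) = t*(t - 4)*(t - 1)*(t^2 - 4*t) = t*(t - 4)^2*(t - 1)*(t)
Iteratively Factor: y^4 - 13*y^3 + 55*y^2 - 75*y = (y - 5)*(y^3 - 8*y^2 + 15*y) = (y - 5)*(y - 3)*(y^2 - 5*y) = (y - 5)^2*(y - 3)*(y)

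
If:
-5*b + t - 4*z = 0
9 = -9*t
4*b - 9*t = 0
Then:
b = -9/4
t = -1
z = 41/16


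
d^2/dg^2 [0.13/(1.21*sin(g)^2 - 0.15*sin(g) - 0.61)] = (0.761332*sin(g)^4 - 0.070785*sin(g)^3 - 0.755261*sin(g)^2 + 0.129675*sin(g) - 0.197756)/(-1.21*sin(g)^2 + 0.15*sin(g) + 0.61)^3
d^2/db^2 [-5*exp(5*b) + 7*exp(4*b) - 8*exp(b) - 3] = (-125*exp(4*b) + 112*exp(3*b) - 8)*exp(b)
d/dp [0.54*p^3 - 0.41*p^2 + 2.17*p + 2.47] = 1.62*p^2 - 0.82*p + 2.17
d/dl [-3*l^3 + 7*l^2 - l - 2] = -9*l^2 + 14*l - 1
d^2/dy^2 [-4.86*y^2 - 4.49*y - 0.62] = -9.72000000000000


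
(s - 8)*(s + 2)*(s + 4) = s^3 - 2*s^2 - 40*s - 64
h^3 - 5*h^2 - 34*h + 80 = (h - 8)*(h - 2)*(h + 5)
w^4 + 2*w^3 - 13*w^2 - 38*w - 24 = (w - 4)*(w + 1)*(w + 2)*(w + 3)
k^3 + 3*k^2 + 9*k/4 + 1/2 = (k + 1/2)^2*(k + 2)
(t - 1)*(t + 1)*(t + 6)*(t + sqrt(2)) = t^4 + sqrt(2)*t^3 + 6*t^3 - t^2 + 6*sqrt(2)*t^2 - 6*t - sqrt(2)*t - 6*sqrt(2)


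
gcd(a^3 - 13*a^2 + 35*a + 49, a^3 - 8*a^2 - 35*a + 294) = a^2 - 14*a + 49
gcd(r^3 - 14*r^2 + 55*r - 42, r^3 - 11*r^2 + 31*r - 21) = r^2 - 8*r + 7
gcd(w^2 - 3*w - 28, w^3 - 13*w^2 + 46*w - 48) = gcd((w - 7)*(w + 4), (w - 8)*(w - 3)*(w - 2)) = 1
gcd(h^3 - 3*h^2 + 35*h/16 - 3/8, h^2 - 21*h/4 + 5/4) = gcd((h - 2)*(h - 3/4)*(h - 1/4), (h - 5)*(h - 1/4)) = h - 1/4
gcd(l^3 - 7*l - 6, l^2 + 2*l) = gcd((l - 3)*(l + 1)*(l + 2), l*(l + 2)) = l + 2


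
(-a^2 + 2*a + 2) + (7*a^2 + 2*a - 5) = 6*a^2 + 4*a - 3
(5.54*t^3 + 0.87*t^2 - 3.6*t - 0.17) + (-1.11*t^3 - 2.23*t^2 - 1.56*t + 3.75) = 4.43*t^3 - 1.36*t^2 - 5.16*t + 3.58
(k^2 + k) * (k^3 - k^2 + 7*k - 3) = k^5 + 6*k^3 + 4*k^2 - 3*k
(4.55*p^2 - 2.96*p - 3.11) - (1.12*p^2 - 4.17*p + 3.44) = 3.43*p^2 + 1.21*p - 6.55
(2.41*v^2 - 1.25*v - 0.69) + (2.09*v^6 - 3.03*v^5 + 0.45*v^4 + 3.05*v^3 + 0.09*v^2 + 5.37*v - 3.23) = 2.09*v^6 - 3.03*v^5 + 0.45*v^4 + 3.05*v^3 + 2.5*v^2 + 4.12*v - 3.92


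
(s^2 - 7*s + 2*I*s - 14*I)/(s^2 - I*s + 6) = (s - 7)/(s - 3*I)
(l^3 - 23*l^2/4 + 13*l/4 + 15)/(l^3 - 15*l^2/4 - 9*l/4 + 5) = (l - 3)/(l - 1)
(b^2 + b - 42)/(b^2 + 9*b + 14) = (b - 6)/(b + 2)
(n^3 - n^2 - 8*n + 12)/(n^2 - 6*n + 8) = (n^2 + n - 6)/(n - 4)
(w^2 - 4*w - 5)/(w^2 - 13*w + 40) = (w + 1)/(w - 8)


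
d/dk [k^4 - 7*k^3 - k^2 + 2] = k*(4*k^2 - 21*k - 2)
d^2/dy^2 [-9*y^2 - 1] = -18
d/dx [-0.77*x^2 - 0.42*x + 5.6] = -1.54*x - 0.42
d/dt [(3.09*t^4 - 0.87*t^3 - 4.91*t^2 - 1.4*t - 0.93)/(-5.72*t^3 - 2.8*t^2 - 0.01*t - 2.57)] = (-17.6748*t^6 - 17.304*t^5 - 25.7419*t^4 - 47.7638*t^3 - 13.122*t^2 + 20.0294*t + 3.5887)/(32.7184*t^6 + 32.032*t^5 + 7.9544*t^4 + 29.4568*t^3 + 14.3921*t^2 + 0.0514*t + 6.6049)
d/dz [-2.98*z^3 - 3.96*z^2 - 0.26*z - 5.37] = -8.94*z^2 - 7.92*z - 0.26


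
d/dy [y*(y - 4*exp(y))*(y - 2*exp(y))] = -6*y^2*exp(y) + 3*y^2 + 16*y*exp(2*y) - 12*y*exp(y) + 8*exp(2*y)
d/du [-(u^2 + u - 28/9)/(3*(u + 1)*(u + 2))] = 2*(-9*u^2 - 46*u - 51)/(27*(u^4 + 6*u^3 + 13*u^2 + 12*u + 4))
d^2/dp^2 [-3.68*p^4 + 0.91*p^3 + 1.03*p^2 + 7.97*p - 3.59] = -44.16*p^2 + 5.46*p + 2.06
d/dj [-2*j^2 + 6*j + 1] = 6 - 4*j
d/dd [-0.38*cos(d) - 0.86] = 0.38*sin(d)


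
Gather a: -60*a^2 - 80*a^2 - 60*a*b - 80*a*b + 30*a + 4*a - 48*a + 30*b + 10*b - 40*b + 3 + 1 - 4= -140*a^2 + a*(-140*b - 14)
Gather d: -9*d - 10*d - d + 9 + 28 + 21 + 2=60 - 20*d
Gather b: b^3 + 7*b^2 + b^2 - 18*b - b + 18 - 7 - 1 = b^3 + 8*b^2 - 19*b + 10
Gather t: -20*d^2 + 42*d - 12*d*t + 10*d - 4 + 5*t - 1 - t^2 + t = -20*d^2 + 52*d - t^2 + t*(6 - 12*d) - 5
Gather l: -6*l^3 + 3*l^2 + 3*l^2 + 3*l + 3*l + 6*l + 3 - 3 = -6*l^3 + 6*l^2 + 12*l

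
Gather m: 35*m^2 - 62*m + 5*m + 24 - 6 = 35*m^2 - 57*m + 18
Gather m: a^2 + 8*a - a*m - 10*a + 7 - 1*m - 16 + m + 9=a^2 - a*m - 2*a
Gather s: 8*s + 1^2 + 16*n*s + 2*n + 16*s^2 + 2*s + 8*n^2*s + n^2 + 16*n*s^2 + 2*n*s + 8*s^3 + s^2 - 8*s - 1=n^2 + 2*n + 8*s^3 + s^2*(16*n + 17) + s*(8*n^2 + 18*n + 2)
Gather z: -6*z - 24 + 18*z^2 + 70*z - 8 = 18*z^2 + 64*z - 32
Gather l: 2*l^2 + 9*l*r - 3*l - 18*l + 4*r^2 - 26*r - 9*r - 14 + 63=2*l^2 + l*(9*r - 21) + 4*r^2 - 35*r + 49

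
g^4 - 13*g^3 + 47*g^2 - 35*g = g*(g - 7)*(g - 5)*(g - 1)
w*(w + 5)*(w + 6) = w^3 + 11*w^2 + 30*w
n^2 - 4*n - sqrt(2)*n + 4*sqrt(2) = (n - 4)*(n - sqrt(2))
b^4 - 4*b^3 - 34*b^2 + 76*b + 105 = (b - 7)*(b - 3)*(b + 1)*(b + 5)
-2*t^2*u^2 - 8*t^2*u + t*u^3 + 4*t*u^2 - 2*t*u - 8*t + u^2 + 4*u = (-2*t + u)*(u + 4)*(t*u + 1)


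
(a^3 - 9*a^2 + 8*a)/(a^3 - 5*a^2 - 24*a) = (a - 1)/(a + 3)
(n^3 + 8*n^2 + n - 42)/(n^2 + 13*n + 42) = (n^2 + n - 6)/(n + 6)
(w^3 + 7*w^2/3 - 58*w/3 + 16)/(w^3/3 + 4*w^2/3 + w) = (3*w^3 + 7*w^2 - 58*w + 48)/(w*(w^2 + 4*w + 3))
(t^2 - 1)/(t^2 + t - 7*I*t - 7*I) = (t - 1)/(t - 7*I)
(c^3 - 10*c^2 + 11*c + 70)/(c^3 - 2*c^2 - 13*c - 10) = (c - 7)/(c + 1)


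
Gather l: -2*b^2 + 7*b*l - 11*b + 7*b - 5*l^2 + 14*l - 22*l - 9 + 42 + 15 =-2*b^2 - 4*b - 5*l^2 + l*(7*b - 8) + 48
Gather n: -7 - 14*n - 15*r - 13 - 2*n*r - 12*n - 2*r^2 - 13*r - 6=n*(-2*r - 26) - 2*r^2 - 28*r - 26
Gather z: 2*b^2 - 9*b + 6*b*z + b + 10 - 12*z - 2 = 2*b^2 - 8*b + z*(6*b - 12) + 8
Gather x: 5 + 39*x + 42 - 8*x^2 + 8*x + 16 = -8*x^2 + 47*x + 63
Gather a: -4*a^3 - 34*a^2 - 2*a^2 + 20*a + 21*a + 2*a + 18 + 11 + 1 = -4*a^3 - 36*a^2 + 43*a + 30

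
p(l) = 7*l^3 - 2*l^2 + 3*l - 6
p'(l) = 21*l^2 - 4*l + 3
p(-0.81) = -13.46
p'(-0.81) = 20.02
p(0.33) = -4.98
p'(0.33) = 3.97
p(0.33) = -4.98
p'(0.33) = 3.97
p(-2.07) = -82.87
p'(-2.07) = 101.26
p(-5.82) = -1471.17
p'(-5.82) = 737.60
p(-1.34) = -30.45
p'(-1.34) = 46.07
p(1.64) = 24.42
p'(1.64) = 52.92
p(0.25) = -5.27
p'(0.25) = 3.31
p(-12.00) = -12426.00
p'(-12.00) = 3075.00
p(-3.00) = -222.00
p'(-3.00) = 204.00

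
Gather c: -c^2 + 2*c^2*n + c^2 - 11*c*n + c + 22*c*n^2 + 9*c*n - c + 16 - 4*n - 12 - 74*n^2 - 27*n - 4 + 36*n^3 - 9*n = 2*c^2*n + c*(22*n^2 - 2*n) + 36*n^3 - 74*n^2 - 40*n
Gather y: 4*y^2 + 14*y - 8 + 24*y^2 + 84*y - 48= 28*y^2 + 98*y - 56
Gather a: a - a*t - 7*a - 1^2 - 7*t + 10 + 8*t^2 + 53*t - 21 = a*(-t - 6) + 8*t^2 + 46*t - 12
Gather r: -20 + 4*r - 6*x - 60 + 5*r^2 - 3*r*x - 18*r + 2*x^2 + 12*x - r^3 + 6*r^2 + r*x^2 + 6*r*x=-r^3 + 11*r^2 + r*(x^2 + 3*x - 14) + 2*x^2 + 6*x - 80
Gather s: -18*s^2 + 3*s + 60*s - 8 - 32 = -18*s^2 + 63*s - 40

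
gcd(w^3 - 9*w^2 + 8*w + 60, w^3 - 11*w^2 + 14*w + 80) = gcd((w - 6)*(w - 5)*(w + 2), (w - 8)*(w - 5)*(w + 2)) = w^2 - 3*w - 10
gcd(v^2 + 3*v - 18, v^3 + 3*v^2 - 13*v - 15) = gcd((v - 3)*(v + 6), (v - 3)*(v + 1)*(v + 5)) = v - 3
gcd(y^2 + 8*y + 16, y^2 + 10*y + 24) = y + 4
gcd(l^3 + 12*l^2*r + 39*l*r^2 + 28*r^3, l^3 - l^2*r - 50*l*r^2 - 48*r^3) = l + r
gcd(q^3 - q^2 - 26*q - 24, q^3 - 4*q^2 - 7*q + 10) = 1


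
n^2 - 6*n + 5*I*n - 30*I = (n - 6)*(n + 5*I)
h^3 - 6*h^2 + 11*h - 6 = (h - 3)*(h - 2)*(h - 1)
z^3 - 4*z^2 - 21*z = z*(z - 7)*(z + 3)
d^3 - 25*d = d*(d - 5)*(d + 5)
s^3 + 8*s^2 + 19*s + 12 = (s + 1)*(s + 3)*(s + 4)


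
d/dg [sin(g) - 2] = cos(g)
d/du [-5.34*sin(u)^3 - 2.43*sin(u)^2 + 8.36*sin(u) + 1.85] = (-16.02*sin(u)^2 - 4.86*sin(u) + 8.36)*cos(u)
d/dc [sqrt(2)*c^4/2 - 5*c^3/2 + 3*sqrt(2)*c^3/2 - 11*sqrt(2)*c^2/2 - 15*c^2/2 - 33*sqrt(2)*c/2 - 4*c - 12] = 2*sqrt(2)*c^3 - 15*c^2/2 + 9*sqrt(2)*c^2/2 - 11*sqrt(2)*c - 15*c - 33*sqrt(2)/2 - 4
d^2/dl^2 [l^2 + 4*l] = 2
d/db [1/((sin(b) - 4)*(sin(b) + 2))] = 2*(1 - sin(b))*cos(b)/((sin(b) - 4)^2*(sin(b) + 2)^2)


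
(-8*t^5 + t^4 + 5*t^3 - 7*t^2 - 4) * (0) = 0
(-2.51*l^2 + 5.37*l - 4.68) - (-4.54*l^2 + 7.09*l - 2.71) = 2.03*l^2 - 1.72*l - 1.97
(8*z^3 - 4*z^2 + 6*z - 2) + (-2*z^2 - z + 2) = 8*z^3 - 6*z^2 + 5*z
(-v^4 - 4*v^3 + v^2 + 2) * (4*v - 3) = -4*v^5 - 13*v^4 + 16*v^3 - 3*v^2 + 8*v - 6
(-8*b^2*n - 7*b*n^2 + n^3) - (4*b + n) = -8*b^2*n - 7*b*n^2 - 4*b + n^3 - n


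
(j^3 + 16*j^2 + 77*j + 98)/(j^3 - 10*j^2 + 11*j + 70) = (j^2 + 14*j + 49)/(j^2 - 12*j + 35)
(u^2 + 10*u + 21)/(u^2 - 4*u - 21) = (u + 7)/(u - 7)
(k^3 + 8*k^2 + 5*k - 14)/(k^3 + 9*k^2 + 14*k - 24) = (k^2 + 9*k + 14)/(k^2 + 10*k + 24)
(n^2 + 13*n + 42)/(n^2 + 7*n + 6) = (n + 7)/(n + 1)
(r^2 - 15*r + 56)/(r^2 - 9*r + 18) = (r^2 - 15*r + 56)/(r^2 - 9*r + 18)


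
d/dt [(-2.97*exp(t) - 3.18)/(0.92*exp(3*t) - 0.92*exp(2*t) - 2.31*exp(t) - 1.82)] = (5.4648*exp(3*t) + 6.0444*exp(2*t) - 5.8512*exp(t) - 1.9404)*exp(t)/(0.8464*exp(6*t) - 1.6928*exp(5*t) - 3.404*exp(4*t) + 0.9016*exp(3*t) + 8.6849*exp(2*t) + 8.4084*exp(t) + 3.3124)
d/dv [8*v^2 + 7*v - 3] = 16*v + 7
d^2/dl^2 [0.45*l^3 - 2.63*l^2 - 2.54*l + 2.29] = 2.7*l - 5.26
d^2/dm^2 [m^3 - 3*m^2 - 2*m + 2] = 6*m - 6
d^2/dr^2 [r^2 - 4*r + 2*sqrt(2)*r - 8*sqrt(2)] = 2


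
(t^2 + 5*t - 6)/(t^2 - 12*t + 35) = (t^2 + 5*t - 6)/(t^2 - 12*t + 35)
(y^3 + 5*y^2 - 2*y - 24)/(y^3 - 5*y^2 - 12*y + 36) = (y + 4)/(y - 6)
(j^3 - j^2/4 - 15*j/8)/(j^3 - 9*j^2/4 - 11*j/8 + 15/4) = j/(j - 2)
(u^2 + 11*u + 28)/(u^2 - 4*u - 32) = (u + 7)/(u - 8)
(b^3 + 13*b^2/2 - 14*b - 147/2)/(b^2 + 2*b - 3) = (2*b^2 + 7*b - 49)/(2*(b - 1))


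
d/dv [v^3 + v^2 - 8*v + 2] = 3*v^2 + 2*v - 8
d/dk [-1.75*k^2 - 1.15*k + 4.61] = -3.5*k - 1.15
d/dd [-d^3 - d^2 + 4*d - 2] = -3*d^2 - 2*d + 4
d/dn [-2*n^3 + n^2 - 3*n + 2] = -6*n^2 + 2*n - 3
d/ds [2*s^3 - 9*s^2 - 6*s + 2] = 6*s^2 - 18*s - 6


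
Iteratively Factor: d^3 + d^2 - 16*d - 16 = (d + 4)*(d^2 - 3*d - 4) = (d + 1)*(d + 4)*(d - 4)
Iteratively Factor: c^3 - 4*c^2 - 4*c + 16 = (c + 2)*(c^2 - 6*c + 8) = (c - 4)*(c + 2)*(c - 2)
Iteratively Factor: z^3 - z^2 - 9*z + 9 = (z + 3)*(z^2 - 4*z + 3) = (z - 3)*(z + 3)*(z - 1)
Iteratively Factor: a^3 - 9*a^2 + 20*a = (a - 5)*(a^2 - 4*a) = (a - 5)*(a - 4)*(a)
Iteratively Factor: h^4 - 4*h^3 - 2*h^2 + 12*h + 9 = (h - 3)*(h^3 - h^2 - 5*h - 3) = (h - 3)*(h + 1)*(h^2 - 2*h - 3) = (h - 3)*(h + 1)^2*(h - 3)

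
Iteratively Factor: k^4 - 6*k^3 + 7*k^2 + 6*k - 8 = (k - 2)*(k^3 - 4*k^2 - k + 4) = (k - 2)*(k + 1)*(k^2 - 5*k + 4) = (k - 2)*(k - 1)*(k + 1)*(k - 4)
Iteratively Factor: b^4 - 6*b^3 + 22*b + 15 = (b - 5)*(b^3 - b^2 - 5*b - 3) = (b - 5)*(b - 3)*(b^2 + 2*b + 1) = (b - 5)*(b - 3)*(b + 1)*(b + 1)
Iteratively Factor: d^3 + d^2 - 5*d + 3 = (d + 3)*(d^2 - 2*d + 1) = (d - 1)*(d + 3)*(d - 1)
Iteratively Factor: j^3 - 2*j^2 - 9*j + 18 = (j - 3)*(j^2 + j - 6) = (j - 3)*(j - 2)*(j + 3)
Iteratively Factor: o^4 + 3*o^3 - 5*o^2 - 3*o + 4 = (o + 4)*(o^3 - o^2 - o + 1) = (o - 1)*(o + 4)*(o^2 - 1) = (o - 1)*(o + 1)*(o + 4)*(o - 1)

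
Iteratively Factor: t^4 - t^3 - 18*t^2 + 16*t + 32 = (t - 4)*(t^3 + 3*t^2 - 6*t - 8) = (t - 4)*(t + 4)*(t^2 - t - 2) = (t - 4)*(t - 2)*(t + 4)*(t + 1)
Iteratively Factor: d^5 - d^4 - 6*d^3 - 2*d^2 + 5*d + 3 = (d - 1)*(d^4 - 6*d^2 - 8*d - 3) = (d - 1)*(d + 1)*(d^3 - d^2 - 5*d - 3) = (d - 1)*(d + 1)^2*(d^2 - 2*d - 3) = (d - 1)*(d + 1)^3*(d - 3)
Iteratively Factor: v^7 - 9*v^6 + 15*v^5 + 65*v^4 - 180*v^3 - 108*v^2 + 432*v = (v + 2)*(v^6 - 11*v^5 + 37*v^4 - 9*v^3 - 162*v^2 + 216*v) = v*(v + 2)*(v^5 - 11*v^4 + 37*v^3 - 9*v^2 - 162*v + 216) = v*(v - 3)*(v + 2)*(v^4 - 8*v^3 + 13*v^2 + 30*v - 72) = v*(v - 3)*(v + 2)^2*(v^3 - 10*v^2 + 33*v - 36) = v*(v - 4)*(v - 3)*(v + 2)^2*(v^2 - 6*v + 9) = v*(v - 4)*(v - 3)^2*(v + 2)^2*(v - 3)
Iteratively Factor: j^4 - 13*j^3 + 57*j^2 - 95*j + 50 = (j - 2)*(j^3 - 11*j^2 + 35*j - 25) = (j - 5)*(j - 2)*(j^2 - 6*j + 5) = (j - 5)*(j - 2)*(j - 1)*(j - 5)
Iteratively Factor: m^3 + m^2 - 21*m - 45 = (m + 3)*(m^2 - 2*m - 15) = (m + 3)^2*(m - 5)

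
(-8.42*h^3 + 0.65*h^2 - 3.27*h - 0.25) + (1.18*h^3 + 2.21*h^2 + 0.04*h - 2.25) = -7.24*h^3 + 2.86*h^2 - 3.23*h - 2.5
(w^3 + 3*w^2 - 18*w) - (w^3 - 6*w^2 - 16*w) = 9*w^2 - 2*w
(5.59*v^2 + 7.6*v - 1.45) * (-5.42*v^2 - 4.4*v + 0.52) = -30.2978*v^4 - 65.788*v^3 - 22.6742*v^2 + 10.332*v - 0.754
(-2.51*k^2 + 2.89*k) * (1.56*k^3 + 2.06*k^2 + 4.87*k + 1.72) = -3.9156*k^5 - 0.662199999999999*k^4 - 6.2703*k^3 + 9.7571*k^2 + 4.9708*k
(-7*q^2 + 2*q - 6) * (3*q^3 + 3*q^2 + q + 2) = -21*q^5 - 15*q^4 - 19*q^3 - 30*q^2 - 2*q - 12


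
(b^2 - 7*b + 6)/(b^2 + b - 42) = (b - 1)/(b + 7)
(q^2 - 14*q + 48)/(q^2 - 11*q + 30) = (q - 8)/(q - 5)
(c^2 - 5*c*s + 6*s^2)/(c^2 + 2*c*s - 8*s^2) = (c - 3*s)/(c + 4*s)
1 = 1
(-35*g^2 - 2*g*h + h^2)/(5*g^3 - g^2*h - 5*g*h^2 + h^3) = (-35*g^2 - 2*g*h + h^2)/(5*g^3 - g^2*h - 5*g*h^2 + h^3)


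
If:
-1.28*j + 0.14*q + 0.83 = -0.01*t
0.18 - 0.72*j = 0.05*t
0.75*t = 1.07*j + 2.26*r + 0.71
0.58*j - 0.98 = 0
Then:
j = 1.69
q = 11.00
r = -7.99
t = -20.73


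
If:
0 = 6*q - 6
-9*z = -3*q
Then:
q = 1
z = 1/3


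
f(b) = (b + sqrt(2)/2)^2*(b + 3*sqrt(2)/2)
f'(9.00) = 310.14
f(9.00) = 1047.94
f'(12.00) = 520.35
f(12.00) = 2280.18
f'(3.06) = 53.23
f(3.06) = 73.53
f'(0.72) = 10.15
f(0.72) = 5.79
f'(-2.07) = 1.72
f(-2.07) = 0.10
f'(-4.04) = 23.90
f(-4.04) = -21.31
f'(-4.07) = 24.42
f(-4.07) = -22.04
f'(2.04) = 30.41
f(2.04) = 31.40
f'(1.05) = 14.23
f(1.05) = 9.79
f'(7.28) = 213.97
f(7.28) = 599.75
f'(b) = (b + sqrt(2)/2)^2 + (b + 3*sqrt(2)/2)*(2*b + sqrt(2)) = 3*b^2 + 5*sqrt(2)*b + 7/2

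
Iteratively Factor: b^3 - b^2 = (b)*(b^2 - b) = b^2*(b - 1)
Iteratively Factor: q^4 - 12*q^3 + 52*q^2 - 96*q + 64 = (q - 2)*(q^3 - 10*q^2 + 32*q - 32) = (q - 4)*(q - 2)*(q^2 - 6*q + 8) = (q - 4)^2*(q - 2)*(q - 2)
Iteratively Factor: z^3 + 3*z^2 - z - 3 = (z + 3)*(z^2 - 1) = (z + 1)*(z + 3)*(z - 1)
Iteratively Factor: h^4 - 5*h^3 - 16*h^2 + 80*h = (h)*(h^3 - 5*h^2 - 16*h + 80) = h*(h - 5)*(h^2 - 16) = h*(h - 5)*(h - 4)*(h + 4)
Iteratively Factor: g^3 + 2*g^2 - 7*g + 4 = (g + 4)*(g^2 - 2*g + 1) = (g - 1)*(g + 4)*(g - 1)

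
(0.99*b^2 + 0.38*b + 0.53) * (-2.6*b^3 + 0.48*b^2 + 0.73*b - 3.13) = -2.574*b^5 - 0.5128*b^4 - 0.4729*b^3 - 2.5669*b^2 - 0.8025*b - 1.6589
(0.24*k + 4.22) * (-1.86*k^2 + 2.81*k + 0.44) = -0.4464*k^3 - 7.1748*k^2 + 11.9638*k + 1.8568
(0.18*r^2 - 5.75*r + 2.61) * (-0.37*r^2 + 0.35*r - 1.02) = -0.0666*r^4 + 2.1905*r^3 - 3.1618*r^2 + 6.7785*r - 2.6622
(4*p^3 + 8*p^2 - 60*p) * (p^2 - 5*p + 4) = 4*p^5 - 12*p^4 - 84*p^3 + 332*p^2 - 240*p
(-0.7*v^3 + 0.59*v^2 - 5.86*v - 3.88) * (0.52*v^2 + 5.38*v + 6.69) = -0.364*v^5 - 3.4592*v^4 - 4.556*v^3 - 29.5973*v^2 - 60.0778*v - 25.9572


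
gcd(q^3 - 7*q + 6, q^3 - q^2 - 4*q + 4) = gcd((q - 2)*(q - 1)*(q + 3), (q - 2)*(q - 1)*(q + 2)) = q^2 - 3*q + 2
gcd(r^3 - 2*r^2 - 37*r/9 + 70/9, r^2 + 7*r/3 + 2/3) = r + 2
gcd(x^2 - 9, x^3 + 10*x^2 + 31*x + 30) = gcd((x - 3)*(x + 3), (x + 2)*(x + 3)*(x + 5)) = x + 3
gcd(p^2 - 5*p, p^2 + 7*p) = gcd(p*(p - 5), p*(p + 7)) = p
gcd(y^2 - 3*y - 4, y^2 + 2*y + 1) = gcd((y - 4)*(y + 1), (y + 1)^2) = y + 1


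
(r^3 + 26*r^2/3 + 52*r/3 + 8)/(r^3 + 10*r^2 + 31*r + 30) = (r^2 + 20*r/3 + 4)/(r^2 + 8*r + 15)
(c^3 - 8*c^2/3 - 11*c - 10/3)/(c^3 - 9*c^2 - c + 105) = (3*c^2 + 7*c + 2)/(3*(c^2 - 4*c - 21))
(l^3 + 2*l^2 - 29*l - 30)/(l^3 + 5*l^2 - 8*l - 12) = (l - 5)/(l - 2)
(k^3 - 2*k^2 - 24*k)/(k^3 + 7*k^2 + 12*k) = (k - 6)/(k + 3)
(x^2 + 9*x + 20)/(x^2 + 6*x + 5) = (x + 4)/(x + 1)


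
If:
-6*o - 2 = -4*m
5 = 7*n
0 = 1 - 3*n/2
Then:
No Solution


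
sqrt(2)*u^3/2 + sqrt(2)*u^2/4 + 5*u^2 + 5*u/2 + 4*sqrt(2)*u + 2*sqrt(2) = (u + 1/2)*(u + 4*sqrt(2))*(sqrt(2)*u/2 + 1)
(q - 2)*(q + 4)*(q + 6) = q^3 + 8*q^2 + 4*q - 48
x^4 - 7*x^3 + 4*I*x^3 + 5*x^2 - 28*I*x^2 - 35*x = x*(x - 7)*(x - I)*(x + 5*I)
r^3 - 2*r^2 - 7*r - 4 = (r - 4)*(r + 1)^2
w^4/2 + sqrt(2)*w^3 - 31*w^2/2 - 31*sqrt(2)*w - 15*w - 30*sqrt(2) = (w/2 + sqrt(2))*(w - 6)*(w + 1)*(w + 5)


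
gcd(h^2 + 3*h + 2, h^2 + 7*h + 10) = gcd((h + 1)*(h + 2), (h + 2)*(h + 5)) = h + 2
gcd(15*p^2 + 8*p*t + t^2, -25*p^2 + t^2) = 5*p + t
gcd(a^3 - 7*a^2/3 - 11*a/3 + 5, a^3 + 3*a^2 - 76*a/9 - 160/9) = a + 5/3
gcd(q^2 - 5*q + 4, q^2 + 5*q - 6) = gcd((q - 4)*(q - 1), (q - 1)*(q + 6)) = q - 1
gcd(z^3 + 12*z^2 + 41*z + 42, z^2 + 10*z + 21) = z^2 + 10*z + 21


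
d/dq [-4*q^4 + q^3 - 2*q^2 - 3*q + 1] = -16*q^3 + 3*q^2 - 4*q - 3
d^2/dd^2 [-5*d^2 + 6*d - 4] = -10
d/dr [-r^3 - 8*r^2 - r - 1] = -3*r^2 - 16*r - 1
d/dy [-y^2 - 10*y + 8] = -2*y - 10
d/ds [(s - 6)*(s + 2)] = 2*s - 4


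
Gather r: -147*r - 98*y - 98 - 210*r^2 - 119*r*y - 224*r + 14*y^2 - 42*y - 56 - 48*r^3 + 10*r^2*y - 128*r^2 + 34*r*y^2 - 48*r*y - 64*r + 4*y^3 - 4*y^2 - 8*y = -48*r^3 + r^2*(10*y - 338) + r*(34*y^2 - 167*y - 435) + 4*y^3 + 10*y^2 - 148*y - 154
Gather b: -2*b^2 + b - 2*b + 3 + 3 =-2*b^2 - b + 6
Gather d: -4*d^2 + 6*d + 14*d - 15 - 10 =-4*d^2 + 20*d - 25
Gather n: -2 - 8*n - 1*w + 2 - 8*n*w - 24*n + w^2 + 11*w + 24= n*(-8*w - 32) + w^2 + 10*w + 24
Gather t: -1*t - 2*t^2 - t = -2*t^2 - 2*t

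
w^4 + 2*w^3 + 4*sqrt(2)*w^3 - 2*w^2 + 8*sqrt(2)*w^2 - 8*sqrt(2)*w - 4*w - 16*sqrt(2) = (w + 2)*(w - sqrt(2))*(w + sqrt(2))*(w + 4*sqrt(2))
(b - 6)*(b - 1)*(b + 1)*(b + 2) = b^4 - 4*b^3 - 13*b^2 + 4*b + 12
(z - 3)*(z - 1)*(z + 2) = z^3 - 2*z^2 - 5*z + 6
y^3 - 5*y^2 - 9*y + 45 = (y - 5)*(y - 3)*(y + 3)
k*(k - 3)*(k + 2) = k^3 - k^2 - 6*k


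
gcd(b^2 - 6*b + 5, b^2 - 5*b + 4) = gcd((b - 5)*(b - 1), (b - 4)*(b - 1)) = b - 1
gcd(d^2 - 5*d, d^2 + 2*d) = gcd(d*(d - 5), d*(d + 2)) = d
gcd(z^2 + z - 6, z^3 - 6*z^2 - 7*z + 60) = z + 3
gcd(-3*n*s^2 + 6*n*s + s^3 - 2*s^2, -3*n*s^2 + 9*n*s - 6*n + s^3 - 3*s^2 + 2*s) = -3*n*s + 6*n + s^2 - 2*s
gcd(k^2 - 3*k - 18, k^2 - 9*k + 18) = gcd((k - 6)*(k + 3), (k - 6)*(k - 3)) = k - 6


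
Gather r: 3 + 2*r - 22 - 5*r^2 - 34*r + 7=-5*r^2 - 32*r - 12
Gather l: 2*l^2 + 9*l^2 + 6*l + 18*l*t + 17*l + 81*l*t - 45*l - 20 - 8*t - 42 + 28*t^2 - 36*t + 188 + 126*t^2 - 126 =11*l^2 + l*(99*t - 22) + 154*t^2 - 44*t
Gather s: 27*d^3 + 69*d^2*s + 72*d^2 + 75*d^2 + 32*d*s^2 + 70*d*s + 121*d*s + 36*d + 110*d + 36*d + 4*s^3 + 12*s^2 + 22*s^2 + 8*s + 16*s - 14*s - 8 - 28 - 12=27*d^3 + 147*d^2 + 182*d + 4*s^3 + s^2*(32*d + 34) + s*(69*d^2 + 191*d + 10) - 48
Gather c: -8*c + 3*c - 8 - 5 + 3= -5*c - 10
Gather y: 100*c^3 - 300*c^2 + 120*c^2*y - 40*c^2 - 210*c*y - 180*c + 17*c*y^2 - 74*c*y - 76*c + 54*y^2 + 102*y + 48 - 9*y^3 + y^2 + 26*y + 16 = 100*c^3 - 340*c^2 - 256*c - 9*y^3 + y^2*(17*c + 55) + y*(120*c^2 - 284*c + 128) + 64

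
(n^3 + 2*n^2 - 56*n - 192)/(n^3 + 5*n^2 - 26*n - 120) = (n - 8)/(n - 5)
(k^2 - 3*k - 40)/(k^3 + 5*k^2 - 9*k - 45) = (k - 8)/(k^2 - 9)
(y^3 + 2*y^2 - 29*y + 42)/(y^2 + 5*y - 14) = y - 3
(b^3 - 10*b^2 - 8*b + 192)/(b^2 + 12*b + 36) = (b^3 - 10*b^2 - 8*b + 192)/(b^2 + 12*b + 36)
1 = 1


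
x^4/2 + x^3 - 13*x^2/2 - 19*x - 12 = (x/2 + 1)*(x - 4)*(x + 1)*(x + 3)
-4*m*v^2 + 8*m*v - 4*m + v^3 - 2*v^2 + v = (-4*m + v)*(v - 1)^2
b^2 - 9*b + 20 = (b - 5)*(b - 4)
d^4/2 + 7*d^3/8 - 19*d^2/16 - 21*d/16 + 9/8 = (d/2 + 1)*(d - 1)*(d - 3/4)*(d + 3/2)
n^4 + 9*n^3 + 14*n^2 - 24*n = n*(n - 1)*(n + 4)*(n + 6)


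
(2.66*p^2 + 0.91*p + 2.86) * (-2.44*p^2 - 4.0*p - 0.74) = -6.4904*p^4 - 12.8604*p^3 - 12.5868*p^2 - 12.1134*p - 2.1164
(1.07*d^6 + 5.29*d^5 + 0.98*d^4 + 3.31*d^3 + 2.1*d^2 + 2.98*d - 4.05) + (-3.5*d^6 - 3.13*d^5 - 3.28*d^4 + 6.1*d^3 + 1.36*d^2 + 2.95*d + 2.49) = -2.43*d^6 + 2.16*d^5 - 2.3*d^4 + 9.41*d^3 + 3.46*d^2 + 5.93*d - 1.56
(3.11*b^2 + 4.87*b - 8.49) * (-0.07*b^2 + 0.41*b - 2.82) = -0.2177*b^4 + 0.9342*b^3 - 6.1792*b^2 - 17.2143*b + 23.9418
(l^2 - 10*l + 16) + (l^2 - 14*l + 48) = 2*l^2 - 24*l + 64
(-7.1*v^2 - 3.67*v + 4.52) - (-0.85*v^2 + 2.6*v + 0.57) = -6.25*v^2 - 6.27*v + 3.95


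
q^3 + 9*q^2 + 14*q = q*(q + 2)*(q + 7)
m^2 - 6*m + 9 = (m - 3)^2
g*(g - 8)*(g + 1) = g^3 - 7*g^2 - 8*g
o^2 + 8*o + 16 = (o + 4)^2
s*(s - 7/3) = s^2 - 7*s/3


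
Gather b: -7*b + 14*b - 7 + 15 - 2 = 7*b + 6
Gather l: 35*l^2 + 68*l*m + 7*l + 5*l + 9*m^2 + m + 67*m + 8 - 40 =35*l^2 + l*(68*m + 12) + 9*m^2 + 68*m - 32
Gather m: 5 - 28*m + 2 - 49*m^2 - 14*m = -49*m^2 - 42*m + 7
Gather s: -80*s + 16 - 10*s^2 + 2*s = -10*s^2 - 78*s + 16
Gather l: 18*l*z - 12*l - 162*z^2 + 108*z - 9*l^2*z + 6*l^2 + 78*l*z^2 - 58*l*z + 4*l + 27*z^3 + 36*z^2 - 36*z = l^2*(6 - 9*z) + l*(78*z^2 - 40*z - 8) + 27*z^3 - 126*z^2 + 72*z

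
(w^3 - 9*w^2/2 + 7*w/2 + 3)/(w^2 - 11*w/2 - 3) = (w^2 - 5*w + 6)/(w - 6)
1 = 1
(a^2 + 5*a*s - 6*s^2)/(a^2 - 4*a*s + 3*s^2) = (-a - 6*s)/(-a + 3*s)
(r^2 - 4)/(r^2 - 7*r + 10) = (r + 2)/(r - 5)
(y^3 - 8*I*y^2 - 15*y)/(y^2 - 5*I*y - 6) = y*(y - 5*I)/(y - 2*I)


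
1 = 1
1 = 1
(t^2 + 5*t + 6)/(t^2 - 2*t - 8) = (t + 3)/(t - 4)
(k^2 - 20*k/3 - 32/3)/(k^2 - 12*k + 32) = (k + 4/3)/(k - 4)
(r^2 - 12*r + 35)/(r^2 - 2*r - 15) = (r - 7)/(r + 3)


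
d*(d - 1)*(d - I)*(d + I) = d^4 - d^3 + d^2 - d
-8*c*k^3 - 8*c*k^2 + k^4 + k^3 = k^2*(-8*c + k)*(k + 1)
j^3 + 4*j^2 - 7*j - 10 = (j - 2)*(j + 1)*(j + 5)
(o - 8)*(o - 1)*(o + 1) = o^3 - 8*o^2 - o + 8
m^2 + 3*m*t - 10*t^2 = (m - 2*t)*(m + 5*t)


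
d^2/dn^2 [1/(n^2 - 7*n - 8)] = 2*(n^2 - 7*n - (2*n - 7)^2 - 8)/(-n^2 + 7*n + 8)^3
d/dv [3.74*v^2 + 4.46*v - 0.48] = 7.48*v + 4.46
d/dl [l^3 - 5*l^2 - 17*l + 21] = 3*l^2 - 10*l - 17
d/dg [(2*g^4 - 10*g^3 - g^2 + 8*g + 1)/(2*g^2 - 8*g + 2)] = (2*g^5 - 17*g^4 + 44*g^3 - 17*g^2 - 2*g + 6)/(g^4 - 8*g^3 + 18*g^2 - 8*g + 1)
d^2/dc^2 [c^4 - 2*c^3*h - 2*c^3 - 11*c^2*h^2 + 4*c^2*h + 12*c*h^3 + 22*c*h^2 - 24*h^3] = 12*c^2 - 12*c*h - 12*c - 22*h^2 + 8*h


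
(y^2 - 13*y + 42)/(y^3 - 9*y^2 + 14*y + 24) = (y - 7)/(y^2 - 3*y - 4)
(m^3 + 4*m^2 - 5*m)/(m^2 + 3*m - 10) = m*(m - 1)/(m - 2)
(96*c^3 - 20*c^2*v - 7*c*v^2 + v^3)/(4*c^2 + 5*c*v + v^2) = (24*c^2 - 11*c*v + v^2)/(c + v)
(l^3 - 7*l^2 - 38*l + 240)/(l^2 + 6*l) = l - 13 + 40/l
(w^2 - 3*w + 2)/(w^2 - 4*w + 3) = (w - 2)/(w - 3)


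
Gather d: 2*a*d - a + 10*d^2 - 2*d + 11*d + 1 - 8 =-a + 10*d^2 + d*(2*a + 9) - 7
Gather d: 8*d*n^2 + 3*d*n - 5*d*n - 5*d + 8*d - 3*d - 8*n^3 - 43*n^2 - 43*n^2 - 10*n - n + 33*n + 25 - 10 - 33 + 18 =d*(8*n^2 - 2*n) - 8*n^3 - 86*n^2 + 22*n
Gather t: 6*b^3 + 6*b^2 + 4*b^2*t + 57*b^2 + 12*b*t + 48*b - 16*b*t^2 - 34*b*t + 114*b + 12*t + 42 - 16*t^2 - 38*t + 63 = 6*b^3 + 63*b^2 + 162*b + t^2*(-16*b - 16) + t*(4*b^2 - 22*b - 26) + 105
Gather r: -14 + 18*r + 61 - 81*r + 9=56 - 63*r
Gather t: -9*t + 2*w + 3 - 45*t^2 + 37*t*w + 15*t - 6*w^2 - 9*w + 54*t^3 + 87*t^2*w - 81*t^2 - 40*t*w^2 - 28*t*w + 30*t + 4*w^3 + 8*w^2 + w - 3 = 54*t^3 + t^2*(87*w - 126) + t*(-40*w^2 + 9*w + 36) + 4*w^3 + 2*w^2 - 6*w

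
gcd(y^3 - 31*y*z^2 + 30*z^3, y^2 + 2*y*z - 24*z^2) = y + 6*z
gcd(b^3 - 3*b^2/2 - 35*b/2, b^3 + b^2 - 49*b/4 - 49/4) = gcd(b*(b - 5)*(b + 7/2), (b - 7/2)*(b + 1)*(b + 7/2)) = b + 7/2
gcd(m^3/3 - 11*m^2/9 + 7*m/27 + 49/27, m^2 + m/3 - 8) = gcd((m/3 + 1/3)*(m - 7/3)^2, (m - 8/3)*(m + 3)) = 1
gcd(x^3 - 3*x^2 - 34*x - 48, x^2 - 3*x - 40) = x - 8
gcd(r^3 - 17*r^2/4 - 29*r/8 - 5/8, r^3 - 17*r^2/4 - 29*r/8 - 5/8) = r^3 - 17*r^2/4 - 29*r/8 - 5/8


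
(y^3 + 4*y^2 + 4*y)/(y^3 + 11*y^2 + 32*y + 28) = y/(y + 7)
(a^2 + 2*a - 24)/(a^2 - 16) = (a + 6)/(a + 4)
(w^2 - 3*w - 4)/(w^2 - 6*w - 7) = (w - 4)/(w - 7)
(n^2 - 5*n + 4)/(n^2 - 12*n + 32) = (n - 1)/(n - 8)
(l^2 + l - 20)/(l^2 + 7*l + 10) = (l - 4)/(l + 2)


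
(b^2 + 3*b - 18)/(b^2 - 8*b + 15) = (b + 6)/(b - 5)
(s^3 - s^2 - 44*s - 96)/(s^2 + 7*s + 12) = s - 8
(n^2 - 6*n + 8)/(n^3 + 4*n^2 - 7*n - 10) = (n - 4)/(n^2 + 6*n + 5)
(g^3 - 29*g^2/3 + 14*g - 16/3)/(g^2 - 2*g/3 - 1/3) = (3*g^2 - 26*g + 16)/(3*g + 1)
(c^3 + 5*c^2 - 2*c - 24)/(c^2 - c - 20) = (c^2 + c - 6)/(c - 5)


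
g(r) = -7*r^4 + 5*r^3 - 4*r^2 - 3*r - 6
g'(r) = -28*r^3 + 15*r^2 - 8*r - 3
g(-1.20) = -31.32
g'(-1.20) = 76.58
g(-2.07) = -189.80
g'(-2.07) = 326.19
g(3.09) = -544.11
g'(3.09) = -710.60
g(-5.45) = -7093.52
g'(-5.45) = 5018.74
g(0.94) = -13.67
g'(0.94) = -20.52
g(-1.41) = -51.41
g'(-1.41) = 116.59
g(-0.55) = -7.03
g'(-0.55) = 10.60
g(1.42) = -32.47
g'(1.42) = -64.29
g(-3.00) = -735.00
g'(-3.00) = 912.00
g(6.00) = -8160.00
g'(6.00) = -5559.00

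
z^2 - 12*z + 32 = (z - 8)*(z - 4)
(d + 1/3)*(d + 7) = d^2 + 22*d/3 + 7/3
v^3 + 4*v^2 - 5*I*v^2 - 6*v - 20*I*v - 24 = (v + 4)*(v - 3*I)*(v - 2*I)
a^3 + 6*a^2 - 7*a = a*(a - 1)*(a + 7)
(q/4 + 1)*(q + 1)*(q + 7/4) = q^3/4 + 27*q^2/16 + 51*q/16 + 7/4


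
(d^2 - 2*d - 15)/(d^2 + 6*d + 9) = (d - 5)/(d + 3)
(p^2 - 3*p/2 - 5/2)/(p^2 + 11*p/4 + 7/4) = 2*(2*p - 5)/(4*p + 7)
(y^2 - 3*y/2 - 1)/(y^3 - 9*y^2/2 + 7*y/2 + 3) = 1/(y - 3)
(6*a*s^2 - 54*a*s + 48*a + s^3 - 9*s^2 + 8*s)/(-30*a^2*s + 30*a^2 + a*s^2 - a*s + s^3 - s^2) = (s - 8)/(-5*a + s)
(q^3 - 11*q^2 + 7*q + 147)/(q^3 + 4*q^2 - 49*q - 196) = (q^2 - 4*q - 21)/(q^2 + 11*q + 28)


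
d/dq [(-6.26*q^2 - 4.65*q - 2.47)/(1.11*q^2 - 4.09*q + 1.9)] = (30.7649*q^2 - 18.3046*q - 18.9373)/(1.2321*q^4 - 9.0798*q^3 + 20.9461*q^2 - 15.542*q + 3.61)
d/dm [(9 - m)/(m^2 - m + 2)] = (-m^2 + m + (m - 9)*(2*m - 1) - 2)/(m^2 - m + 2)^2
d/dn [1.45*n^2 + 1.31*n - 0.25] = 2.9*n + 1.31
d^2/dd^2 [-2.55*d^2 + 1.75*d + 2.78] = -5.10000000000000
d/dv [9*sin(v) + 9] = 9*cos(v)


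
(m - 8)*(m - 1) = m^2 - 9*m + 8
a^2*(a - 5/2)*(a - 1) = a^4 - 7*a^3/2 + 5*a^2/2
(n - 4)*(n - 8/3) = n^2 - 20*n/3 + 32/3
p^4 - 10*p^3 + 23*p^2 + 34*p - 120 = (p - 5)*(p - 4)*(p - 3)*(p + 2)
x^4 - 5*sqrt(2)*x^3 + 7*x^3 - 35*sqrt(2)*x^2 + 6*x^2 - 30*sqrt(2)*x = x*(x + 1)*(x + 6)*(x - 5*sqrt(2))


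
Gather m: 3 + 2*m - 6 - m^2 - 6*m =-m^2 - 4*m - 3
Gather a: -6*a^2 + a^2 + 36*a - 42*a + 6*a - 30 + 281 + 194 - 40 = 405 - 5*a^2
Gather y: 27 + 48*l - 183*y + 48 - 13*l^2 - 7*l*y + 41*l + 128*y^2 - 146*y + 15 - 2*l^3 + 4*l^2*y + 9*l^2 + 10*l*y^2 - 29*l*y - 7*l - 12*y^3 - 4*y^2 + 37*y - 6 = -2*l^3 - 4*l^2 + 82*l - 12*y^3 + y^2*(10*l + 124) + y*(4*l^2 - 36*l - 292) + 84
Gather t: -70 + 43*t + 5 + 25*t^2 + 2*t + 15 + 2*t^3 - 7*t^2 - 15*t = 2*t^3 + 18*t^2 + 30*t - 50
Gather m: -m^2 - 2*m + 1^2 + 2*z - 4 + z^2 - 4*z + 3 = -m^2 - 2*m + z^2 - 2*z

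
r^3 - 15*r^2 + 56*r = r*(r - 8)*(r - 7)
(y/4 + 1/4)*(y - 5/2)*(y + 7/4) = y^3/4 + y^2/16 - 41*y/32 - 35/32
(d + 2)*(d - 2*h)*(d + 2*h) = d^3 + 2*d^2 - 4*d*h^2 - 8*h^2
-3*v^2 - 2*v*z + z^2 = (-3*v + z)*(v + z)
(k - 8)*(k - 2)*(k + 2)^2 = k^4 - 6*k^3 - 20*k^2 + 24*k + 64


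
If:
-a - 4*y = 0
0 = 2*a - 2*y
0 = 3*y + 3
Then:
No Solution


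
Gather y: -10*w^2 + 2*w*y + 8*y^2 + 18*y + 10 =-10*w^2 + 8*y^2 + y*(2*w + 18) + 10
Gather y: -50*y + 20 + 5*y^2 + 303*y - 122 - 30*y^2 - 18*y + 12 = -25*y^2 + 235*y - 90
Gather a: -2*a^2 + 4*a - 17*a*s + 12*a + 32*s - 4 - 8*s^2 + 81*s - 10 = -2*a^2 + a*(16 - 17*s) - 8*s^2 + 113*s - 14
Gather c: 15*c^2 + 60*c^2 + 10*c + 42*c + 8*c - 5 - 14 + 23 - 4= 75*c^2 + 60*c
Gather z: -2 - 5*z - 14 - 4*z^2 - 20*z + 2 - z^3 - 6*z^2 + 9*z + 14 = -z^3 - 10*z^2 - 16*z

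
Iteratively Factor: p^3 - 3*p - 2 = (p + 1)*(p^2 - p - 2) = (p - 2)*(p + 1)*(p + 1)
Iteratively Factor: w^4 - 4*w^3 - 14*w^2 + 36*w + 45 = (w - 3)*(w^3 - w^2 - 17*w - 15) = (w - 5)*(w - 3)*(w^2 + 4*w + 3) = (w - 5)*(w - 3)*(w + 3)*(w + 1)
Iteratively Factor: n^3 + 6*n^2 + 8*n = (n + 2)*(n^2 + 4*n) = (n + 2)*(n + 4)*(n)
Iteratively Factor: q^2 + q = (q + 1)*(q)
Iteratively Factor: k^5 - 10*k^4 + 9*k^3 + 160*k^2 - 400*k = (k - 5)*(k^4 - 5*k^3 - 16*k^2 + 80*k) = (k - 5)*(k + 4)*(k^3 - 9*k^2 + 20*k) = (k - 5)*(k - 4)*(k + 4)*(k^2 - 5*k) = k*(k - 5)*(k - 4)*(k + 4)*(k - 5)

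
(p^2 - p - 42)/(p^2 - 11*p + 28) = (p + 6)/(p - 4)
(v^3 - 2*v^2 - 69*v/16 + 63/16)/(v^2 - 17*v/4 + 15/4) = (16*v^2 + 16*v - 21)/(4*(4*v - 5))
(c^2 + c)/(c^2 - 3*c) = (c + 1)/(c - 3)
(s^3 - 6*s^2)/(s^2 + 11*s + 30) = s^2*(s - 6)/(s^2 + 11*s + 30)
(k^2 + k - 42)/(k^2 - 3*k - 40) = (-k^2 - k + 42)/(-k^2 + 3*k + 40)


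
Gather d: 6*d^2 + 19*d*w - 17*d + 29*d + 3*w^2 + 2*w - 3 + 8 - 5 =6*d^2 + d*(19*w + 12) + 3*w^2 + 2*w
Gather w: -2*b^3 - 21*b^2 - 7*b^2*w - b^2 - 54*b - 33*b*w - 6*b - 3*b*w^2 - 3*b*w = -2*b^3 - 22*b^2 - 3*b*w^2 - 60*b + w*(-7*b^2 - 36*b)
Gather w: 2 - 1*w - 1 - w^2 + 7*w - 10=-w^2 + 6*w - 9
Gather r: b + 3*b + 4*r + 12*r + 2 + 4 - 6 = 4*b + 16*r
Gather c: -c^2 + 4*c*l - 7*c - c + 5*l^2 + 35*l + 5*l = -c^2 + c*(4*l - 8) + 5*l^2 + 40*l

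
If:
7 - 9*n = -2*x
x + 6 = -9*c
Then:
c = -x/9 - 2/3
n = 2*x/9 + 7/9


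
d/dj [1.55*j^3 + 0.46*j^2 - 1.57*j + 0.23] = 4.65*j^2 + 0.92*j - 1.57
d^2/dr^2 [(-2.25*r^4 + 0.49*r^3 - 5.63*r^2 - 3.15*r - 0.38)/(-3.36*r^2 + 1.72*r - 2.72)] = (50.8032*r^6 - 78.0192*r^5 + 163.3176*r^4 - 26.1669440000001*r^3 - 69.470592*r^2 - 207.658752*r + 108.082496)/(37.933056*r^6 - 58.254336*r^5 + 121.943808*r^4 - 99.404992*r^3 + 98.716416*r^2 - 38.175744*r + 20.123648)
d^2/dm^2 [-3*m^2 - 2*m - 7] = -6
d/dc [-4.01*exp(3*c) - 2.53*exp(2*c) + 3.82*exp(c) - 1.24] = (-12.03*exp(2*c) - 5.06*exp(c) + 3.82)*exp(c)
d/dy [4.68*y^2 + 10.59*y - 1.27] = 9.36*y + 10.59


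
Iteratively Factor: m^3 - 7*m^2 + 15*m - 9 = (m - 1)*(m^2 - 6*m + 9) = (m - 3)*(m - 1)*(m - 3)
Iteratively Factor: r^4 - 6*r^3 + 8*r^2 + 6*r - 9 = (r - 1)*(r^3 - 5*r^2 + 3*r + 9) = (r - 3)*(r - 1)*(r^2 - 2*r - 3) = (r - 3)^2*(r - 1)*(r + 1)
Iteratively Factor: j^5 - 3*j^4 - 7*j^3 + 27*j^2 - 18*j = (j - 1)*(j^4 - 2*j^3 - 9*j^2 + 18*j) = (j - 2)*(j - 1)*(j^3 - 9*j) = (j - 3)*(j - 2)*(j - 1)*(j^2 + 3*j) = j*(j - 3)*(j - 2)*(j - 1)*(j + 3)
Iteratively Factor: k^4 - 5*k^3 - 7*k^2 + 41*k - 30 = (k - 1)*(k^3 - 4*k^2 - 11*k + 30) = (k - 2)*(k - 1)*(k^2 - 2*k - 15) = (k - 2)*(k - 1)*(k + 3)*(k - 5)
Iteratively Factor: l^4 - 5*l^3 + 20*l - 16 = (l + 2)*(l^3 - 7*l^2 + 14*l - 8) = (l - 1)*(l + 2)*(l^2 - 6*l + 8) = (l - 4)*(l - 1)*(l + 2)*(l - 2)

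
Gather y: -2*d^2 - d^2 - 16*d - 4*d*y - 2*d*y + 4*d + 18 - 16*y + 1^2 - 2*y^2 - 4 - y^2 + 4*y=-3*d^2 - 12*d - 3*y^2 + y*(-6*d - 12) + 15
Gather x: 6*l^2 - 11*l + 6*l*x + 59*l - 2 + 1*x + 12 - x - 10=6*l^2 + 6*l*x + 48*l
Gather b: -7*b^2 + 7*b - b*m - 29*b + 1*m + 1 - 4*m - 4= -7*b^2 + b*(-m - 22) - 3*m - 3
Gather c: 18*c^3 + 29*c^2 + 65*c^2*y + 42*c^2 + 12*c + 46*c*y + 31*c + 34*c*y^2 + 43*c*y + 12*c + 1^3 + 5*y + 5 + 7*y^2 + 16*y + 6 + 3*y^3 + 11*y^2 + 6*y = 18*c^3 + c^2*(65*y + 71) + c*(34*y^2 + 89*y + 55) + 3*y^3 + 18*y^2 + 27*y + 12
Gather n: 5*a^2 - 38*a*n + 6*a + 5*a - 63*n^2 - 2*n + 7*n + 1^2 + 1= 5*a^2 + 11*a - 63*n^2 + n*(5 - 38*a) + 2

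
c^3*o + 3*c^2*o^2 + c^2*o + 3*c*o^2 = c*(c + 3*o)*(c*o + o)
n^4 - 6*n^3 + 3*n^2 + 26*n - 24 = (n - 4)*(n - 3)*(n - 1)*(n + 2)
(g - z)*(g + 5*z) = g^2 + 4*g*z - 5*z^2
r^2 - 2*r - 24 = (r - 6)*(r + 4)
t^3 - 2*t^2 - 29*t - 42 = (t - 7)*(t + 2)*(t + 3)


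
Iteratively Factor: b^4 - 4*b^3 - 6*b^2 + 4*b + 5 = (b + 1)*(b^3 - 5*b^2 - b + 5) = (b - 5)*(b + 1)*(b^2 - 1) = (b - 5)*(b + 1)^2*(b - 1)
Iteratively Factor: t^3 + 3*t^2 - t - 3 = (t + 1)*(t^2 + 2*t - 3) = (t + 1)*(t + 3)*(t - 1)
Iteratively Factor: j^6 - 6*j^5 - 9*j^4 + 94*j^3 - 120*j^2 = (j)*(j^5 - 6*j^4 - 9*j^3 + 94*j^2 - 120*j) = j*(j - 3)*(j^4 - 3*j^3 - 18*j^2 + 40*j) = j*(j - 5)*(j - 3)*(j^3 + 2*j^2 - 8*j) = j*(j - 5)*(j - 3)*(j - 2)*(j^2 + 4*j) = j^2*(j - 5)*(j - 3)*(j - 2)*(j + 4)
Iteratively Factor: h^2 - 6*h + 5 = (h - 5)*(h - 1)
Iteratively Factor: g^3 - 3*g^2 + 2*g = (g)*(g^2 - 3*g + 2) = g*(g - 1)*(g - 2)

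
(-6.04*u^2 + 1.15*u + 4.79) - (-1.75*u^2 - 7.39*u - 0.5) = -4.29*u^2 + 8.54*u + 5.29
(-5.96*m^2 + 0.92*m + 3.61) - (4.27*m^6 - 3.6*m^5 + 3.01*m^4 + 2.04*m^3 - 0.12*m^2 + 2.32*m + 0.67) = -4.27*m^6 + 3.6*m^5 - 3.01*m^4 - 2.04*m^3 - 5.84*m^2 - 1.4*m + 2.94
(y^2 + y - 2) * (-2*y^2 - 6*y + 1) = -2*y^4 - 8*y^3 - y^2 + 13*y - 2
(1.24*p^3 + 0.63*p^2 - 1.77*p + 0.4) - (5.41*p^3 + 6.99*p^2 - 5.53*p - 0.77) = -4.17*p^3 - 6.36*p^2 + 3.76*p + 1.17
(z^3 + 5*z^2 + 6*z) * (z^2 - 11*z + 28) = z^5 - 6*z^4 - 21*z^3 + 74*z^2 + 168*z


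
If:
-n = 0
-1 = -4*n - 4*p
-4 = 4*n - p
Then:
No Solution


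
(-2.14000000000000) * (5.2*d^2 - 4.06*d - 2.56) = -11.128*d^2 + 8.6884*d + 5.4784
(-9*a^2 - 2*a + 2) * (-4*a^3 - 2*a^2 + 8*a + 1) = 36*a^5 + 26*a^4 - 76*a^3 - 29*a^2 + 14*a + 2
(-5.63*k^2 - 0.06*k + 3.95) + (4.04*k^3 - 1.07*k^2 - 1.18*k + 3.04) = 4.04*k^3 - 6.7*k^2 - 1.24*k + 6.99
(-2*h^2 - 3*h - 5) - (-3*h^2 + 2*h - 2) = h^2 - 5*h - 3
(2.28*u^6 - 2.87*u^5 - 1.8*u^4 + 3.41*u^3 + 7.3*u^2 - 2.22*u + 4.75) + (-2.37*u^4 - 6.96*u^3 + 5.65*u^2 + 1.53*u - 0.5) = 2.28*u^6 - 2.87*u^5 - 4.17*u^4 - 3.55*u^3 + 12.95*u^2 - 0.69*u + 4.25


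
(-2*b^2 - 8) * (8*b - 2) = -16*b^3 + 4*b^2 - 64*b + 16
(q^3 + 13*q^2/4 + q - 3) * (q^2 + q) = q^5 + 17*q^4/4 + 17*q^3/4 - 2*q^2 - 3*q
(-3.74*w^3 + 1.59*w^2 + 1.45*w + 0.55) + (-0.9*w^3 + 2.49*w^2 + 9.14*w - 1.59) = -4.64*w^3 + 4.08*w^2 + 10.59*w - 1.04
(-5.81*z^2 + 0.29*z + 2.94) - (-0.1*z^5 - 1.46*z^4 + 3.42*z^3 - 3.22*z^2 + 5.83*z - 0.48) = 0.1*z^5 + 1.46*z^4 - 3.42*z^3 - 2.59*z^2 - 5.54*z + 3.42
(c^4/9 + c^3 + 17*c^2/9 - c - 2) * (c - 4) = c^5/9 + 5*c^4/9 - 19*c^3/9 - 77*c^2/9 + 2*c + 8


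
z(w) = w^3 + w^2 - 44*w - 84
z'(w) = 3*w^2 + 2*w - 44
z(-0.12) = -78.71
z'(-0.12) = -44.20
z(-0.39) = -66.75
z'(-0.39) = -44.32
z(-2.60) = 19.58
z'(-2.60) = -28.92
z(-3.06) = 31.35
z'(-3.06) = -22.03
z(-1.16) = -33.18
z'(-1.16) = -42.28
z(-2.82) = 25.61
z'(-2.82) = -25.78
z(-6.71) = -45.85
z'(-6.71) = 77.65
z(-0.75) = -50.86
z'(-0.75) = -43.81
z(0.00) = -84.00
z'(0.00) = -44.00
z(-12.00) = -1140.00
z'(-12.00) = 364.00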